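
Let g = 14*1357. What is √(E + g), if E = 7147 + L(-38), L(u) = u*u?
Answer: √27589 ≈ 166.10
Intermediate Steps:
g = 18998
L(u) = u²
E = 8591 (E = 7147 + (-38)² = 7147 + 1444 = 8591)
√(E + g) = √(8591 + 18998) = √27589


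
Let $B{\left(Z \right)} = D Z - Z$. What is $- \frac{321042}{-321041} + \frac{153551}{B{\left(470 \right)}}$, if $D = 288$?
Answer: $\frac{1889826979}{883780010} \approx 2.1383$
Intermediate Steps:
$B{\left(Z \right)} = 287 Z$ ($B{\left(Z \right)} = 288 Z - Z = 287 Z$)
$- \frac{321042}{-321041} + \frac{153551}{B{\left(470 \right)}} = - \frac{321042}{-321041} + \frac{153551}{287 \cdot 470} = \left(-321042\right) \left(- \frac{1}{321041}\right) + \frac{153551}{134890} = \frac{321042}{321041} + 153551 \cdot \frac{1}{134890} = \frac{321042}{321041} + \frac{153551}{134890} = \frac{1889826979}{883780010}$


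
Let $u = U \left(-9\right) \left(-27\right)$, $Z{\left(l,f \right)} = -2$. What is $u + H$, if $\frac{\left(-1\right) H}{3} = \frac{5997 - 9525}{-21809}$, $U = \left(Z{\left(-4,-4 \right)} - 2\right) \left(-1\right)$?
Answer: $\frac{21187764}{21809} \approx 971.51$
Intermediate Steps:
$U = 4$ ($U = \left(-2 - 2\right) \left(-1\right) = \left(-4\right) \left(-1\right) = 4$)
$H = - \frac{10584}{21809}$ ($H = - 3 \frac{5997 - 9525}{-21809} = - 3 \left(\left(-3528\right) \left(- \frac{1}{21809}\right)\right) = \left(-3\right) \frac{3528}{21809} = - \frac{10584}{21809} \approx -0.4853$)
$u = 972$ ($u = 4 \left(-9\right) \left(-27\right) = \left(-36\right) \left(-27\right) = 972$)
$u + H = 972 - \frac{10584}{21809} = \frac{21187764}{21809}$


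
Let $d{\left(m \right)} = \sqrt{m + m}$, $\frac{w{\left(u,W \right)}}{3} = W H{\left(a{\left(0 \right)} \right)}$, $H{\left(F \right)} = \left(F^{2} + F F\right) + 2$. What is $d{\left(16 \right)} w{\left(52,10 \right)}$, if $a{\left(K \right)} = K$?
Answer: $240 \sqrt{2} \approx 339.41$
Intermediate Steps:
$H{\left(F \right)} = 2 + 2 F^{2}$ ($H{\left(F \right)} = \left(F^{2} + F^{2}\right) + 2 = 2 F^{2} + 2 = 2 + 2 F^{2}$)
$w{\left(u,W \right)} = 6 W$ ($w{\left(u,W \right)} = 3 W \left(2 + 2 \cdot 0^{2}\right) = 3 W \left(2 + 2 \cdot 0\right) = 3 W \left(2 + 0\right) = 3 W 2 = 3 \cdot 2 W = 6 W$)
$d{\left(m \right)} = \sqrt{2} \sqrt{m}$ ($d{\left(m \right)} = \sqrt{2 m} = \sqrt{2} \sqrt{m}$)
$d{\left(16 \right)} w{\left(52,10 \right)} = \sqrt{2} \sqrt{16} \cdot 6 \cdot 10 = \sqrt{2} \cdot 4 \cdot 60 = 4 \sqrt{2} \cdot 60 = 240 \sqrt{2}$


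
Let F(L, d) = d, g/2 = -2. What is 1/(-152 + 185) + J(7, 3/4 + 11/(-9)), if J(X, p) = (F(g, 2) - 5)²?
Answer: 298/33 ≈ 9.0303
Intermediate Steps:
g = -4 (g = 2*(-2) = -4)
J(X, p) = 9 (J(X, p) = (2 - 5)² = (-3)² = 9)
1/(-152 + 185) + J(7, 3/4 + 11/(-9)) = 1/(-152 + 185) + 9 = 1/33 + 9 = 298/33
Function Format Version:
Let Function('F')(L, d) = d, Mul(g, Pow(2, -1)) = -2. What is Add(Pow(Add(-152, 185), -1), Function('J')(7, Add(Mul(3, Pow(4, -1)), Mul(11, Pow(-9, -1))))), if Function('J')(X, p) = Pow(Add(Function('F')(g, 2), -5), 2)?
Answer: Rational(298, 33) ≈ 9.0303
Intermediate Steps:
g = -4 (g = Mul(2, -2) = -4)
Function('J')(X, p) = 9 (Function('J')(X, p) = Pow(Add(2, -5), 2) = Pow(-3, 2) = 9)
Add(Pow(Add(-152, 185), -1), Function('J')(7, Add(Mul(3, Pow(4, -1)), Mul(11, Pow(-9, -1))))) = Add(Pow(Add(-152, 185), -1), 9) = Add(Pow(33, -1), 9) = Add(Rational(1, 33), 9) = Rational(298, 33)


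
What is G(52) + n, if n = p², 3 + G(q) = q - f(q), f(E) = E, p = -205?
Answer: 42022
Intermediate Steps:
G(q) = -3 (G(q) = -3 + (q - q) = -3 + 0 = -3)
n = 42025 (n = (-205)² = 42025)
G(52) + n = -3 + 42025 = 42022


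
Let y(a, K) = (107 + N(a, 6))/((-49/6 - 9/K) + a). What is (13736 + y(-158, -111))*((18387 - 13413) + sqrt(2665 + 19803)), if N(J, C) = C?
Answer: 2519007540780/36871 + 1012869940*sqrt(5617)/36871 ≈ 7.0378e+7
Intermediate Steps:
y(a, K) = 113/(-49/6 + a - 9/K) (y(a, K) = (107 + 6)/((-49/6 - 9/K) + a) = 113/((-49*1/6 - 9/K) + a) = 113/((-49/6 - 9/K) + a) = 113/(-49/6 + a - 9/K))
(13736 + y(-158, -111))*((18387 - 13413) + sqrt(2665 + 19803)) = (13736 + 678*(-111)/(-54 - 49*(-111) + 6*(-111)*(-158)))*((18387 - 13413) + sqrt(2665 + 19803)) = (13736 + 678*(-111)/(-54 + 5439 + 105228))*(4974 + sqrt(22468)) = (13736 + 678*(-111)/110613)*(4974 + 2*sqrt(5617)) = (13736 + 678*(-111)*(1/110613))*(4974 + 2*sqrt(5617)) = (13736 - 25086/36871)*(4974 + 2*sqrt(5617)) = 506434970*(4974 + 2*sqrt(5617))/36871 = 2519007540780/36871 + 1012869940*sqrt(5617)/36871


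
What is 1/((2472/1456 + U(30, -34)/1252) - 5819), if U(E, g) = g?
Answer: -28483/165694992 ≈ -0.00017190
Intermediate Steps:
1/((2472/1456 + U(30, -34)/1252) - 5819) = 1/((2472/1456 - 34/1252) - 5819) = 1/((2472*(1/1456) - 34*1/1252) - 5819) = 1/((309/182 - 17/626) - 5819) = 1/(47585/28483 - 5819) = 1/(-165694992/28483) = -28483/165694992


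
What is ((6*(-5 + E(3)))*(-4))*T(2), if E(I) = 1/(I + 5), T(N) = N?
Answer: 234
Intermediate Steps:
E(I) = 1/(5 + I)
((6*(-5 + E(3)))*(-4))*T(2) = ((6*(-5 + 1/(5 + 3)))*(-4))*2 = ((6*(-5 + 1/8))*(-4))*2 = ((6*(-5 + ⅛))*(-4))*2 = ((6*(-39/8))*(-4))*2 = -117/4*(-4)*2 = 117*2 = 234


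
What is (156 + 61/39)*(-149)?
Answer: -915605/39 ≈ -23477.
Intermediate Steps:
(156 + 61/39)*(-149) = (6145/39)*(-149) = -915605/39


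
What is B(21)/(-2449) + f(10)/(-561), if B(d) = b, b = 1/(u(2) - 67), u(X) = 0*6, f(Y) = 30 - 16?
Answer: -2296601/92050563 ≈ -0.024949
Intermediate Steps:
f(Y) = 14
u(X) = 0
b = -1/67 (b = 1/(0 - 67) = 1/(-67) = -1/67 ≈ -0.014925)
B(d) = -1/67
B(21)/(-2449) + f(10)/(-561) = -1/67/(-2449) + 14/(-561) = -1/67*(-1/2449) + 14*(-1/561) = 1/164083 - 14/561 = -2296601/92050563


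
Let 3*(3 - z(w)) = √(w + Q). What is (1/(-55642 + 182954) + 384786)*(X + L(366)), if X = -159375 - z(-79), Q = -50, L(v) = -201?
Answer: -7817436141806907/127312 + 48987875233*I*√129/381936 ≈ -6.1404e+10 + 1.4568e+6*I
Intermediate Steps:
z(w) = 3 - √(-50 + w)/3 (z(w) = 3 - √(w - 50)/3 = 3 - √(-50 + w)/3)
X = -159378 + I*√129/3 (X = -159375 - (3 - √(-50 - 79)/3) = -159375 - (3 - I*√129/3) = -159375 + (-3 + I*√129/3) = -159378 + I*√129/3 ≈ -1.5938e+5 + 3.7859*I)
(1/(-55642 + 182954) + 384786)*(X + L(366)) = (1/(-55642 + 182954) + 384786)*((-159378 + I*√129/3) - 201) = (1/127312 + 384786)*(-159579 + I*√129/3) = 48987875233*(-159579 + I*√129/3)/127312 = -7817436141806907/127312 + 48987875233*I*√129/381936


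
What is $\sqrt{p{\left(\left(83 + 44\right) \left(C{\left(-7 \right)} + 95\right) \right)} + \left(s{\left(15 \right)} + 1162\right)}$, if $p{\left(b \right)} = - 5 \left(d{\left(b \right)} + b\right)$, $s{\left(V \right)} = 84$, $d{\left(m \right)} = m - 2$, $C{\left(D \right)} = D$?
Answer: $2 i \sqrt{27626} \approx 332.42 i$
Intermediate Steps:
$d{\left(m \right)} = -2 + m$
$p{\left(b \right)} = 10 - 10 b$ ($p{\left(b \right)} = - 5 \left(\left(-2 + b\right) + b\right) = - 5 \left(-2 + 2 b\right) = 10 - 10 b$)
$\sqrt{p{\left(\left(83 + 44\right) \left(C{\left(-7 \right)} + 95\right) \right)} + \left(s{\left(15 \right)} + 1162\right)} = \sqrt{\left(10 - 10 \left(83 + 44\right) \left(-7 + 95\right)\right) + \left(84 + 1162\right)} = \sqrt{\left(10 - 10 \cdot 127 \cdot 88\right) + 1246} = \sqrt{\left(10 - 111760\right) + 1246} = \sqrt{-111750 + 1246} = \sqrt{-110504} = 2 i \sqrt{27626}$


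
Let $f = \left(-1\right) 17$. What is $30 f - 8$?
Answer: $-518$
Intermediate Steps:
$f = -17$
$30 f - 8 = 30 \left(-17\right) - 8 = -510 - 8 = -518$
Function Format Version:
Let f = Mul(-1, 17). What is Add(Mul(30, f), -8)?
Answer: -518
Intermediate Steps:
f = -17
Add(Mul(30, f), -8) = Add(Mul(30, -17), -8) = Add(-510, -8) = -518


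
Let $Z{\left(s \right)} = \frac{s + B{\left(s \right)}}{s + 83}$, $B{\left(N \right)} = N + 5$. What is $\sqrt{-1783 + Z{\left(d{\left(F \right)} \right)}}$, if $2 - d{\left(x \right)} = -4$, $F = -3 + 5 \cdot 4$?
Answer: $\frac{3 i \sqrt{1569070}}{89} \approx 42.223 i$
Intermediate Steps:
$B{\left(N \right)} = 5 + N$
$F = 17$ ($F = -3 + 20 = 17$)
$d{\left(x \right)} = 6$ ($d{\left(x \right)} = 2 - -4 = 2 + 4 = 6$)
$Z{\left(s \right)} = \frac{5 + 2 s}{83 + s}$ ($Z{\left(s \right)} = \frac{s + \left(5 + s\right)}{s + 83} = \frac{5 + 2 s}{83 + s}$)
$\sqrt{-1783 + Z{\left(d{\left(F \right)} \right)}} = \sqrt{-1783 + \frac{5 + 2 \cdot 6}{83 + 6}} = \sqrt{-1783 + \frac{5 + 12}{89}} = \sqrt{-1783 + \frac{1}{89} \cdot 17} = \sqrt{-1783 + \frac{17}{89}} = \sqrt{- \frac{158670}{89}} = \frac{3 i \sqrt{1569070}}{89}$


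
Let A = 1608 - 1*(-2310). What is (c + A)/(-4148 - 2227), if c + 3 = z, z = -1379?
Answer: -2536/6375 ≈ -0.39780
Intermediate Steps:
c = -1382 (c = -3 - 1379 = -1382)
A = 3918 (A = 1608 + 2310 = 3918)
(c + A)/(-4148 - 2227) = (-1382 + 3918)/(-4148 - 2227) = 2536/(-6375) = 2536*(-1/6375) = -2536/6375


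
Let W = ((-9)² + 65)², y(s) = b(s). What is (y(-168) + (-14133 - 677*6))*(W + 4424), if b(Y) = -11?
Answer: -468622440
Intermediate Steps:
y(s) = -11
W = 21316 (W = (81 + 65)² = 146² = 21316)
(y(-168) + (-14133 - 677*6))*(W + 4424) = (-11 + (-14133 - 677*6))*(21316 + 4424) = (-11 + (-14133 - 4062))*25740 = (-11 - 18195)*25740 = -18206*25740 = -468622440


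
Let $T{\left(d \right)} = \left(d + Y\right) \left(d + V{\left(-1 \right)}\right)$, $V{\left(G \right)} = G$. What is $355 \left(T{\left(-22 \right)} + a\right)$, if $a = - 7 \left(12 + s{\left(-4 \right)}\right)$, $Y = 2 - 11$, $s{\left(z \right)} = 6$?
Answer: $208385$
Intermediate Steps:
$Y = -9$
$T{\left(d \right)} = \left(-1 + d\right) \left(-9 + d\right)$ ($T{\left(d \right)} = \left(d - 9\right) \left(d - 1\right) = \left(-9 + d\right) \left(-1 + d\right) = \left(-1 + d\right) \left(-9 + d\right)$)
$a = -126$ ($a = - 7 \left(12 + 6\right) = \left(-7\right) 18 = -126$)
$355 \left(T{\left(-22 \right)} + a\right) = 355 \left(\left(9 + \left(-22\right)^{2} - -220\right) - 126\right) = 355 \left(\left(9 + 484 + 220\right) - 126\right) = 355 \left(713 - 126\right) = 355 \cdot 587 = 208385$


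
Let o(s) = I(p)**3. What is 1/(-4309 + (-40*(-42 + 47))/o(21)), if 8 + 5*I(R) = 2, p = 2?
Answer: -27/113218 ≈ -0.00023848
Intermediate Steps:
I(R) = -6/5 (I(R) = -8/5 + (1/5)*2 = -8/5 + 2/5 = -6/5)
o(s) = -216/125 (o(s) = (-6/5)**3 = -216/125)
1/(-4309 + (-40*(-42 + 47))/o(21)) = 1/(-4309 + (-40*(-42 + 47))/(-216/125)) = 1/(-4309 - 40*5*(-125/216)) = 1/(-4309 - 200*(-125/216)) = 1/(-4309 + 3125/27) = 1/(-113218/27) = -27/113218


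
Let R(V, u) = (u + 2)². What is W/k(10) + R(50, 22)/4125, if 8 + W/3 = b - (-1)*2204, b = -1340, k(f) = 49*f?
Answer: 362508/67375 ≈ 5.3805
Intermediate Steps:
R(V, u) = (2 + u)²
W = 2568 (W = -24 + 3*(-1340 - (-1)*2204) = -24 + 3*(-1340 - 1*(-2204)) = -24 + 3*(-1340 + 2204) = -24 + 3*864 = -24 + 2592 = 2568)
W/k(10) + R(50, 22)/4125 = 2568/((49*10)) + (2 + 22)²/4125 = 2568/490 + 24²*(1/4125) = 2568*(1/490) + 576*(1/4125) = 1284/245 + 192/1375 = 362508/67375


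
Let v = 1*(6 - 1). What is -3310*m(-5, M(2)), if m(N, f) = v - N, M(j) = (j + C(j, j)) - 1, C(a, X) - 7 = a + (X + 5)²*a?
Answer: -33100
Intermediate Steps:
C(a, X) = 7 + a + a*(5 + X)² (C(a, X) = 7 + (a + (X + 5)²*a) = 7 + (a + (5 + X)²*a) = 7 + (a + a*(5 + X)²) = 7 + a + a*(5 + X)²)
v = 5 (v = 1*5 = 5)
M(j) = 6 + 2*j + j*(5 + j)² (M(j) = (j + (7 + j + j*(5 + j)²)) - 1 = (7 + 2*j + j*(5 + j)²) - 1 = 6 + 2*j + j*(5 + j)²)
m(N, f) = 5 - N
-3310*m(-5, M(2)) = -3310*(5 - 1*(-5)) = -3310*(5 + 5) = -3310*10 = -33100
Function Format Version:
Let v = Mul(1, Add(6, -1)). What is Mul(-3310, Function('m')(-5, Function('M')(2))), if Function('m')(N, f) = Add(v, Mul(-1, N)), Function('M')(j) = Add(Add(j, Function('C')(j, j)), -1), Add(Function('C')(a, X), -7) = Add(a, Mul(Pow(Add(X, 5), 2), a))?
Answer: -33100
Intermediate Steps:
Function('C')(a, X) = Add(7, a, Mul(a, Pow(Add(5, X), 2))) (Function('C')(a, X) = Add(7, Add(a, Mul(Pow(Add(X, 5), 2), a))) = Add(7, Add(a, Mul(Pow(Add(5, X), 2), a))) = Add(7, Add(a, Mul(a, Pow(Add(5, X), 2)))) = Add(7, a, Mul(a, Pow(Add(5, X), 2))))
v = 5 (v = Mul(1, 5) = 5)
Function('M')(j) = Add(6, Mul(2, j), Mul(j, Pow(Add(5, j), 2))) (Function('M')(j) = Add(Add(j, Add(7, j, Mul(j, Pow(Add(5, j), 2)))), -1) = Add(Add(7, Mul(2, j), Mul(j, Pow(Add(5, j), 2))), -1) = Add(6, Mul(2, j), Mul(j, Pow(Add(5, j), 2))))
Function('m')(N, f) = Add(5, Mul(-1, N))
Mul(-3310, Function('m')(-5, Function('M')(2))) = Mul(-3310, Add(5, Mul(-1, -5))) = Mul(-3310, Add(5, 5)) = Mul(-3310, 10) = -33100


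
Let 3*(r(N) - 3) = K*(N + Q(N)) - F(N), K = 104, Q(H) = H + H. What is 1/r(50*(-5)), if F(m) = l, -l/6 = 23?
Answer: -1/25951 ≈ -3.8534e-5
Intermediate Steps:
l = -138 (l = -6*23 = -138)
Q(H) = 2*H
F(m) = -138
r(N) = 49 + 104*N (r(N) = 3 + (104*(N + 2*N) - 1*(-138))/3 = 3 + (104*(3*N) + 138)/3 = 3 + (312*N + 138)/3 = 3 + (138 + 312*N)/3 = 3 + (46 + 104*N) = 49 + 104*N)
1/r(50*(-5)) = 1/(49 + 104*(50*(-5))) = 1/(49 + 104*(-250)) = 1/(49 - 26000) = 1/(-25951) = -1/25951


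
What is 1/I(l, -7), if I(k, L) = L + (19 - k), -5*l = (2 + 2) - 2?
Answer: 5/62 ≈ 0.080645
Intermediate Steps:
l = -⅖ (l = -((2 + 2) - 2)/5 = -(4 - 2)/5 = -⅕*2 = -⅖ ≈ -0.40000)
I(k, L) = 19 + L - k
1/I(l, -7) = 1/(19 - 7 - 1*(-⅖)) = 1/(19 - 7 + ⅖) = 1/(62/5) = 5/62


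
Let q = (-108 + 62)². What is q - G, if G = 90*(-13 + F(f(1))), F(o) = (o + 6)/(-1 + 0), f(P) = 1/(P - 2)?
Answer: 3736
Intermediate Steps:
f(P) = 1/(-2 + P)
F(o) = -6 - o (F(o) = (6 + o)/(-1) = (6 + o)*(-1) = -6 - o)
q = 2116 (q = (-46)² = 2116)
G = -1620 (G = 90*(-13 + (-6 - 1/(-2 + 1))) = 90*(-13 + (-6 - 1/(-1))) = 90*(-13 + (-6 - 1*(-1))) = 90*(-13 + (-6 + 1)) = 90*(-13 - 5) = 90*(-18) = -1620)
q - G = 2116 - 1*(-1620) = 2116 + 1620 = 3736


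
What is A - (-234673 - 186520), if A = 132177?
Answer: 553370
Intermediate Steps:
A - (-234673 - 186520) = 132177 - (-234673 - 186520) = 132177 - 1*(-421193) = 132177 + 421193 = 553370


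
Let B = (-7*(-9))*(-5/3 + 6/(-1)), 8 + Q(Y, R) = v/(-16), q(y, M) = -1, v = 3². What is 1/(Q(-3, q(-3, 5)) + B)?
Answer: -16/7865 ≈ -0.0020343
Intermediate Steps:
v = 9
Q(Y, R) = -137/16 (Q(Y, R) = -8 + 9/(-16) = -8 + 9*(-1/16) = -8 - 9/16 = -137/16)
B = -483 (B = 63*(-5*⅓ + 6*(-1)) = 63*(-5/3 - 6) = 63*(-23/3) = -483)
1/(Q(-3, q(-3, 5)) + B) = 1/(-137/16 - 483) = 1/(-7865/16) = -16/7865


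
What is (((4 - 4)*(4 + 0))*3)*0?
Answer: 0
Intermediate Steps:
(((4 - 4)*(4 + 0))*3)*0 = ((0*4)*3)*0 = (0*3)*0 = 0*0 = 0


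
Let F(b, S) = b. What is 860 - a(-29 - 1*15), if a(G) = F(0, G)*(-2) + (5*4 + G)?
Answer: 884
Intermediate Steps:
a(G) = 20 + G (a(G) = 0*(-2) + (5*4 + G) = 0 + (20 + G) = 20 + G)
860 - a(-29 - 1*15) = 860 - (20 + (-29 - 1*15)) = 860 - (20 + (-29 - 15)) = 860 - (20 - 44) = 860 - 1*(-24) = 860 + 24 = 884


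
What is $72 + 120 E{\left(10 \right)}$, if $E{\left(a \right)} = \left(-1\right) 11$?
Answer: $-1248$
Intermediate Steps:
$E{\left(a \right)} = -11$
$72 + 120 E{\left(10 \right)} = 72 + 120 \left(-11\right) = 72 - 1320 = -1248$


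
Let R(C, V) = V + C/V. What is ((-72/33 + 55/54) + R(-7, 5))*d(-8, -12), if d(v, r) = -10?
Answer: -7237/297 ≈ -24.367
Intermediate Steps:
((-72/33 + 55/54) + R(-7, 5))*d(-8, -12) = ((-72/33 + 55/54) + (5 - 7/5))*(-10) = ((-72*1/33 + 55*(1/54)) + (5 - 7*1/5))*(-10) = ((-24/11 + 55/54) + (5 - 7/5))*(-10) = (-691/594 + 18/5)*(-10) = (7237/2970)*(-10) = -7237/297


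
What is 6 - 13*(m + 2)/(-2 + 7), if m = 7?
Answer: -87/5 ≈ -17.400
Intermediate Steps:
6 - 13*(m + 2)/(-2 + 7) = 6 - 13*(7 + 2)/(-2 + 7) = 6 - 117/5 = -87/5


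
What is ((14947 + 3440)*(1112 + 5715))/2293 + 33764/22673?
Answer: 2846174875829/51989189 ≈ 54746.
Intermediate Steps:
((14947 + 3440)*(1112 + 5715))/2293 + 33764/22673 = (18387*6827)*(1/2293) + 33764*(1/22673) = 125528049*(1/2293) + 33764/22673 = 125528049/2293 + 33764/22673 = 2846174875829/51989189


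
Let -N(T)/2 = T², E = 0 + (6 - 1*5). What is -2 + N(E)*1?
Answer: -4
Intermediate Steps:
E = 1 (E = 0 + (6 - 5) = 0 + 1 = 1)
N(T) = -2*T²
-2 + N(E)*1 = -2 - 2*1²*1 = -2 - 2*1*1 = -2 - 2*1 = -2 - 2 = -4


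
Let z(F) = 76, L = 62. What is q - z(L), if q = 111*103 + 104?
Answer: 11461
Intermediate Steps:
q = 11537 (q = 11433 + 104 = 11537)
q - z(L) = 11537 - 1*76 = 11537 - 76 = 11461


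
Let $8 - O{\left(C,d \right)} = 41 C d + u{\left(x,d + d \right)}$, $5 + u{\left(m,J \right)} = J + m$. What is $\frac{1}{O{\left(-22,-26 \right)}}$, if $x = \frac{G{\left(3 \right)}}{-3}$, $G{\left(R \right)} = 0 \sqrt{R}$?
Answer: $- \frac{1}{23387} \approx -4.2759 \cdot 10^{-5}$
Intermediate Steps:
$G{\left(R \right)} = 0$
$x = 0$ ($x = \frac{0}{-3} = 0 \left(- \frac{1}{3}\right) = 0$)
$u{\left(m,J \right)} = -5 + J + m$ ($u{\left(m,J \right)} = -5 + \left(J + m\right) = -5 + J + m$)
$O{\left(C,d \right)} = 13 - 2 d - 41 C d$ ($O{\left(C,d \right)} = 8 - \left(41 C d + \left(-5 + \left(d + d\right) + 0\right)\right) = 8 - \left(41 C d + \left(-5 + 2 d + 0\right)\right) = 8 - \left(41 C d + \left(-5 + 2 d\right)\right) = 8 - \left(-5 + 2 d + 41 C d\right) = 13 - 2 d - 41 C d$)
$\frac{1}{O{\left(-22,-26 \right)}} = \frac{1}{13 - -52 - \left(-902\right) \left(-26\right)} = \frac{1}{13 + 52 - 23452} = \frac{1}{-23387} = - \frac{1}{23387}$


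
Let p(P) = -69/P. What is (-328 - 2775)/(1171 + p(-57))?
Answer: -2033/768 ≈ -2.6471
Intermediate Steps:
(-328 - 2775)/(1171 + p(-57)) = (-328 - 2775)/(1171 - 69/(-57)) = -3103/(1171 - 69*(-1/57)) = -3103/(1171 + 23/19) = -3103/22272/19 = -3103*19/22272 = -2033/768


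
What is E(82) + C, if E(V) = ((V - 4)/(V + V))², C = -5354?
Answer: -35998775/6724 ≈ -5353.8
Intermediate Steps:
E(V) = (-4 + V)²/(4*V²) (E(V) = ((-4 + V)/((2*V)))² = ((-4 + V)*(1/(2*V)))² = ((-4 + V)/(2*V))² = (-4 + V)²/(4*V²))
E(82) + C = (¼)*(-4 + 82)²/82² - 5354 = (¼)*(1/6724)*78² - 5354 = (¼)*(1/6724)*6084 - 5354 = 1521/6724 - 5354 = -35998775/6724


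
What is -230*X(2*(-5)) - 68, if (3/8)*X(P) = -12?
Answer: 7292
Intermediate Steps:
X(P) = -32 (X(P) = (8/3)*(-12) = -32)
-230*X(2*(-5)) - 68 = -230*(-32) - 68 = 7360 - 68 = 7292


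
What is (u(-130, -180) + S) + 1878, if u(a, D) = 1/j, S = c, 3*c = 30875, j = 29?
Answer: 1058764/87 ≈ 12170.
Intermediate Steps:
c = 30875/3 (c = (1/3)*30875 = 30875/3 ≈ 10292.)
S = 30875/3 ≈ 10292.
u(a, D) = 1/29
(u(-130, -180) + S) + 1878 = (1/29 + 30875/3) + 1878 = 895378/87 + 1878 = 1058764/87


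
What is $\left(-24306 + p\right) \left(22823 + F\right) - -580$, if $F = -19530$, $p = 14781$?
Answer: $-31365245$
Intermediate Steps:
$\left(-24306 + p\right) \left(22823 + F\right) - -580 = \left(-24306 + 14781\right) \left(22823 - 19530\right) - -580 = \left(-9525\right) 3293 + 580 = -31365825 + 580 = -31365245$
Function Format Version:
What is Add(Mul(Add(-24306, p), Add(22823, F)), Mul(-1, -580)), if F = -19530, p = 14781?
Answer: -31365245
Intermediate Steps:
Add(Mul(Add(-24306, p), Add(22823, F)), Mul(-1, -580)) = Add(Mul(Add(-24306, 14781), Add(22823, -19530)), Mul(-1, -580)) = Add(Mul(-9525, 3293), 580) = Add(-31365825, 580) = -31365245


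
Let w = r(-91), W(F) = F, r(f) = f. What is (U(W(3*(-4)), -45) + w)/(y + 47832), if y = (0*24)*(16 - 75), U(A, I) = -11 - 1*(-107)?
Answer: 5/47832 ≈ 0.00010453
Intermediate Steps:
w = -91
U(A, I) = 96 (U(A, I) = -11 + 107 = 96)
y = 0 (y = 0*(-59) = 0)
(U(W(3*(-4)), -45) + w)/(y + 47832) = (96 - 91)/(0 + 47832) = 5/47832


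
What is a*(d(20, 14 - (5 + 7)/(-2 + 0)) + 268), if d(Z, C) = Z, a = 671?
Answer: 193248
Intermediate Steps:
a*(d(20, 14 - (5 + 7)/(-2 + 0)) + 268) = 671*(20 + 268) = 671*288 = 193248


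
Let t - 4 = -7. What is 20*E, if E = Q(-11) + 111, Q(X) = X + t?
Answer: 1940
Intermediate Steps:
t = -3 (t = 4 - 7 = -3)
Q(X) = -3 + X (Q(X) = X - 3 = -3 + X)
E = 97 (E = (-3 - 11) + 111 = -14 + 111 = 97)
20*E = 20*97 = 1940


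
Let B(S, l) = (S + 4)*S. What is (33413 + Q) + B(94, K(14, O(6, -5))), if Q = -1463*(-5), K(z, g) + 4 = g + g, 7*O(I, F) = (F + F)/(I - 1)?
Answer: 49940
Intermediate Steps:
O(I, F) = 2*F/(7*(-1 + I)) (O(I, F) = ((F + F)/(I - 1))/7 = ((2*F)/(-1 + I))/7 = (2*F/(-1 + I))/7 = 2*F/(7*(-1 + I)))
K(z, g) = -4 + 2*g (K(z, g) = -4 + (g + g) = -4 + 2*g)
Q = 7315
B(S, l) = S*(4 + S) (B(S, l) = (4 + S)*S = S*(4 + S))
(33413 + Q) + B(94, K(14, O(6, -5))) = (33413 + 7315) + 94*(4 + 94) = 40728 + 94*98 = 40728 + 9212 = 49940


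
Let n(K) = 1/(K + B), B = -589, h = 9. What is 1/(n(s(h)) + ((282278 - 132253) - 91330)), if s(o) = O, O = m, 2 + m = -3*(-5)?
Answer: 576/33808319 ≈ 1.7037e-5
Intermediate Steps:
m = 13 (m = -2 - 3*(-5) = -2 + 15 = 13)
O = 13
s(o) = 13
n(K) = 1/(-589 + K) (n(K) = 1/(K - 589) = 1/(-589 + K))
1/(n(s(h)) + ((282278 - 132253) - 91330)) = 1/(1/(-589 + 13) + ((282278 - 132253) - 91330)) = 1/(1/(-576) + (150025 - 91330)) = 1/(-1/576 + 58695) = 1/(33808319/576) = 576/33808319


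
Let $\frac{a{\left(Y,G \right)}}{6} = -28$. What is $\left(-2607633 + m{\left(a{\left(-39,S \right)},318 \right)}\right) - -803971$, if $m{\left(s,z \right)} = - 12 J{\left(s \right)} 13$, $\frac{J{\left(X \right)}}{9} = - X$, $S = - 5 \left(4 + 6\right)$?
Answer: $-2039534$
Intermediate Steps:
$S = -50$ ($S = \left(-5\right) 10 = -50$)
$a{\left(Y,G \right)} = -168$ ($a{\left(Y,G \right)} = 6 \left(-28\right) = -168$)
$J{\left(X \right)} = - 9 X$ ($J{\left(X \right)} = 9 \left(- X\right) = - 9 X$)
$m{\left(s,z \right)} = 1404 s$ ($m{\left(s,z \right)} = - 12 \left(- 9 s\right) 13 = 108 s 13 = 1404 s$)
$\left(-2607633 + m{\left(a{\left(-39,S \right)},318 \right)}\right) - -803971 = \left(-2607633 + 1404 \left(-168\right)\right) - -803971 = \left(-2607633 - 235872\right) + \left(-379414 + 1183385\right) = -2843505 + 803971 = -2039534$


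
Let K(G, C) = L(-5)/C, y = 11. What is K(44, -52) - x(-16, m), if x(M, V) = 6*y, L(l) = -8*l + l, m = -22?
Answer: -3467/52 ≈ -66.673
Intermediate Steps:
L(l) = -7*l
K(G, C) = 35/C (K(G, C) = (-7*(-5))/C = 35/C)
x(M, V) = 66 (x(M, V) = 6*11 = 66)
K(44, -52) - x(-16, m) = 35/(-52) - 1*66 = 35*(-1/52) - 66 = -35/52 - 66 = -3467/52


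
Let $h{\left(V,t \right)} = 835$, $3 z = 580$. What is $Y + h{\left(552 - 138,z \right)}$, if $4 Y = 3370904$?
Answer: $843561$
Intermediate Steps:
$Y = 842726$ ($Y = \frac{1}{4} \cdot 3370904 = 842726$)
$z = \frac{580}{3}$ ($z = \frac{1}{3} \cdot 580 = \frac{580}{3} \approx 193.33$)
$Y + h{\left(552 - 138,z \right)} = 842726 + 835 = 843561$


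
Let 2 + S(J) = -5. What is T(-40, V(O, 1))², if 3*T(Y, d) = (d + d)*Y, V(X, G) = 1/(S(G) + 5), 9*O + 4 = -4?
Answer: 1600/9 ≈ 177.78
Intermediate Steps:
O = -8/9 (O = -4/9 + (⅑)*(-4) = -4/9 - 4/9 = -8/9 ≈ -0.88889)
S(J) = -7 (S(J) = -2 - 5 = -7)
V(X, G) = -½ (V(X, G) = 1/(-7 + 5) = 1/(-2) = -½)
T(Y, d) = 2*Y*d/3 (T(Y, d) = ((d + d)*Y)/3 = ((2*d)*Y)/3 = (2*Y*d)/3 = 2*Y*d/3)
T(-40, V(O, 1))² = ((⅔)*(-40)*(-½))² = (40/3)² = 1600/9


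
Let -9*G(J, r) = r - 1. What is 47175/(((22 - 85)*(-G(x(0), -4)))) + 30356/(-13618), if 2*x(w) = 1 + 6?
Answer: 64136669/47663 ≈ 1345.6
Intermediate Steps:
x(w) = 7/2 (x(w) = (1 + 6)/2 = (1/2)*7 = 7/2)
G(J, r) = 1/9 - r/9 (G(J, r) = -(r - 1)/9 = -(-1 + r)/9 = 1/9 - r/9)
47175/(((22 - 85)*(-G(x(0), -4)))) + 30356/(-13618) = 47175/(((22 - 85)*(-(1/9 - 1/9*(-4))))) + 30356/(-13618) = 47175/((-(-63)*(1/9 + 4/9))) + 30356*(-1/13618) = 47175/((-(-63)*5/9)) - 15178/6809 = 47175/((-63*(-5/9))) - 15178/6809 = 47175/35 - 15178/6809 = 47175*(1/35) - 15178/6809 = 9435/7 - 15178/6809 = 64136669/47663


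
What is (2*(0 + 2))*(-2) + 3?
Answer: -5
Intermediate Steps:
(2*(0 + 2))*(-2) + 3 = (2*2)*(-2) + 3 = 4*(-2) + 3 = -8 + 3 = -5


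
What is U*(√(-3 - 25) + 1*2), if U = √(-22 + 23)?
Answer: 2 + 2*I*√7 ≈ 2.0 + 5.2915*I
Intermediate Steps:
U = 1 (U = √1 = 1)
U*(√(-3 - 25) + 1*2) = 1*(√(-3 - 25) + 1*2) = 1*(√(-28) + 2) = 1*(2*I*√7 + 2) = 1*(2 + 2*I*√7) = 2 + 2*I*√7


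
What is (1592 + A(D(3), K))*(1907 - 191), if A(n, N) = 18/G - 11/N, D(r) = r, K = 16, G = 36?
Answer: 10926201/4 ≈ 2.7316e+6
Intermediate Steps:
A(n, N) = 1/2 - 11/N (A(n, N) = 18/36 - 11/N = 18*(1/36) - 11/N = 1/2 - 11/N)
(1592 + A(D(3), K))*(1907 - 191) = (1592 + (1/2)*(-22 + 16)/16)*(1907 - 191) = (1592 + (1/2)*(1/16)*(-6))*1716 = (1592 - 3/16)*1716 = (25469/16)*1716 = 10926201/4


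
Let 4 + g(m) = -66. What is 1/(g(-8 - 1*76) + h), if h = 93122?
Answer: 1/93052 ≈ 1.0747e-5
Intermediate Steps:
g(m) = -70 (g(m) = -4 - 66 = -70)
1/(g(-8 - 1*76) + h) = 1/(-70 + 93122) = 1/93052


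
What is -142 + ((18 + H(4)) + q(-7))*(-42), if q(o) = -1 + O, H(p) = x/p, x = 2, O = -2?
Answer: -793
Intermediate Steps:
H(p) = 2/p
q(o) = -3 (q(o) = -1 - 2 = -3)
-142 + ((18 + H(4)) + q(-7))*(-42) = -142 + ((18 + 2/4) - 3)*(-42) = -142 + ((18 + 2*(¼)) - 3)*(-42) = -142 + ((18 + ½) - 3)*(-42) = -142 + (37/2 - 3)*(-42) = -142 + (31/2)*(-42) = -142 - 651 = -793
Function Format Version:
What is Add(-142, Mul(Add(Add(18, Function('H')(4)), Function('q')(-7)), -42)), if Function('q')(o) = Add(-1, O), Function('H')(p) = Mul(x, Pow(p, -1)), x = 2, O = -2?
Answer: -793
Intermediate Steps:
Function('H')(p) = Mul(2, Pow(p, -1))
Function('q')(o) = -3 (Function('q')(o) = Add(-1, -2) = -3)
Add(-142, Mul(Add(Add(18, Function('H')(4)), Function('q')(-7)), -42)) = Add(-142, Mul(Add(Add(18, Mul(2, Pow(4, -1))), -3), -42)) = Add(-142, Mul(Add(Add(18, Mul(2, Rational(1, 4))), -3), -42)) = Add(-142, Mul(Add(Add(18, Rational(1, 2)), -3), -42)) = Add(-142, Mul(Add(Rational(37, 2), -3), -42)) = Add(-142, Mul(Rational(31, 2), -42)) = Add(-142, -651) = -793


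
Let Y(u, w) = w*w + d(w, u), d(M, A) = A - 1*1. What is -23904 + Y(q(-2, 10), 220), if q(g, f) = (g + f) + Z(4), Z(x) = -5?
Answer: 24498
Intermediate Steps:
d(M, A) = -1 + A (d(M, A) = A - 1 = -1 + A)
q(g, f) = -5 + f + g (q(g, f) = (g + f) - 5 = (f + g) - 5 = -5 + f + g)
Y(u, w) = -1 + u + w**2 (Y(u, w) = w*w + (-1 + u) = w**2 + (-1 + u) = -1 + u + w**2)
-23904 + Y(q(-2, 10), 220) = -23904 + (-1 + (-5 + 10 - 2) + 220**2) = -23904 + (-1 + 3 + 48400) = -23904 + 48402 = 24498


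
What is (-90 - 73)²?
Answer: 26569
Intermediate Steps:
(-90 - 73)² = (-163)² = 26569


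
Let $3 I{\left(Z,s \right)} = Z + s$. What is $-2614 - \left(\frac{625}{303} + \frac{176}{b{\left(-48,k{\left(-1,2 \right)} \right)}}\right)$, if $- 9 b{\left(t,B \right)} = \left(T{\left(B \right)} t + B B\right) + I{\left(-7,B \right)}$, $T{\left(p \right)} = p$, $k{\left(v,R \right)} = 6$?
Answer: $- \frac{601488775}{229371} \approx -2622.3$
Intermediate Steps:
$I{\left(Z,s \right)} = \frac{Z}{3} + \frac{s}{3}$ ($I{\left(Z,s \right)} = \frac{Z + s}{3} = \frac{Z}{3} + \frac{s}{3}$)
$b{\left(t,B \right)} = \frac{7}{27} - \frac{B^{2}}{9} - \frac{B}{27} - \frac{B t}{9}$ ($b{\left(t,B \right)} = - \frac{\left(B t + B B\right) + \left(\frac{1}{3} \left(-7\right) + \frac{B}{3}\right)}{9} = - \frac{\left(B t + B^{2}\right) + \left(- \frac{7}{3} + \frac{B}{3}\right)}{9} = - \frac{\left(B^{2} + B t\right) + \left(- \frac{7}{3} + \frac{B}{3}\right)}{9} = - \frac{- \frac{7}{3} + B^{2} + \frac{B}{3} + B t}{9} = \frac{7}{27} - \frac{B^{2}}{9} - \frac{B}{27} - \frac{B t}{9}$)
$-2614 - \left(\frac{625}{303} + \frac{176}{b{\left(-48,k{\left(-1,2 \right)} \right)}}\right) = -2614 - \left(\frac{625}{303} + \frac{176}{\frac{7}{27} - \frac{6^{2}}{9} - \frac{2}{9} - \frac{2}{3} \left(-48\right)}\right) = -2614 - \left(\frac{625}{303} + \frac{176}{\frac{7}{27} - 4 - \frac{2}{9} + 32}\right) = -2614 - \left(\frac{625}{303} + \frac{176}{\frac{757}{27}}\right) = -2614 - \frac{1912981}{229371} = - \frac{601488775}{229371}$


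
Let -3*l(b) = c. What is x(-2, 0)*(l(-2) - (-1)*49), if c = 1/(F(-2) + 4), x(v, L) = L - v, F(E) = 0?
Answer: 587/6 ≈ 97.833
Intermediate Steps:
c = ¼ (c = 1/(0 + 4) = 1/4 = ¼ ≈ 0.25000)
l(b) = -1/12 (l(b) = -⅓*¼ = -1/12)
x(-2, 0)*(l(-2) - (-1)*49) = (0 - 1*(-2))*(-1/12 - (-1)*49) = (0 + 2)*(-1/12 - 1*(-49)) = 2*(-1/12 + 49) = 2*(587/12) = 587/6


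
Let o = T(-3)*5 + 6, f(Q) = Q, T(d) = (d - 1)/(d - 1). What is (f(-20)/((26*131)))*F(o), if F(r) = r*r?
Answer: -1210/1703 ≈ -0.71051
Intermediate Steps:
T(d) = 1 (T(d) = (-1 + d)/(-1 + d) = 1)
o = 11 (o = 1*5 + 6 = 5 + 6 = 11)
F(r) = r²
(f(-20)/((26*131)))*F(o) = -20/(26*131)*11² = -20/3406*121 = -20*1/3406*121 = -10/1703*121 = -1210/1703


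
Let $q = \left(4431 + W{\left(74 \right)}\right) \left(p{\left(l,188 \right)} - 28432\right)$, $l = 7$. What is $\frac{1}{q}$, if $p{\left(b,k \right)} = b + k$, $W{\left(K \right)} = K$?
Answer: $- \frac{1}{127207685} \approx -7.8612 \cdot 10^{-9}$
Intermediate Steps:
$q = -127207685$ ($q = \left(4431 + 74\right) \left(\left(7 + 188\right) - 28432\right) = 4505 \left(195 - 28432\right) = 4505 \left(-28237\right) = -127207685$)
$\frac{1}{q} = \frac{1}{-127207685} = - \frac{1}{127207685}$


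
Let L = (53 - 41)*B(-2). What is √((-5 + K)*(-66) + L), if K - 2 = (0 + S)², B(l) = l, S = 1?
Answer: 6*√3 ≈ 10.392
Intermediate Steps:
K = 3 (K = 2 + (0 + 1)² = 2 + 1² = 2 + 1 = 3)
L = -24 (L = (53 - 41)*(-2) = 12*(-2) = -24)
√((-5 + K)*(-66) + L) = √((-5 + 3)*(-66) - 24) = √(-2*(-66) - 24) = √(132 - 24) = √108 = 6*√3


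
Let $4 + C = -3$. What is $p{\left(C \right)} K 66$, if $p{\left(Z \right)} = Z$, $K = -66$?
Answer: $30492$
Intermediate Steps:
$C = -7$ ($C = -4 - 3 = -7$)
$p{\left(C \right)} K 66 = \left(-7\right) \left(-66\right) 66 = 462 \cdot 66 = 30492$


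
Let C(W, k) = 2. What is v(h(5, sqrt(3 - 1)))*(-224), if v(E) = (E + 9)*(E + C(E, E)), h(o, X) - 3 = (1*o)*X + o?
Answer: -49280 - 30240*sqrt(2) ≈ -92046.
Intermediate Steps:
h(o, X) = 3 + o + X*o (h(o, X) = 3 + ((1*o)*X + o) = 3 + (o*X + o) = 3 + (X*o + o) = 3 + (o + X*o) = 3 + o + X*o)
v(E) = (2 + E)*(9 + E) (v(E) = (E + 9)*(E + 2) = (9 + E)*(2 + E) = (2 + E)*(9 + E))
v(h(5, sqrt(3 - 1)))*(-224) = (18 + (3 + 5 + sqrt(3 - 1)*5)**2 + 11*(3 + 5 + sqrt(3 - 1)*5))*(-224) = (18 + (3 + 5 + sqrt(2)*5)**2 + 11*(3 + 5 + sqrt(2)*5))*(-224) = (18 + (3 + 5 + 5*sqrt(2))**2 + 11*(3 + 5 + 5*sqrt(2)))*(-224) = (18 + (8 + 5*sqrt(2))**2 + 11*(8 + 5*sqrt(2)))*(-224) = (18 + (8 + 5*sqrt(2))**2 + (88 + 55*sqrt(2)))*(-224) = (106 + (8 + 5*sqrt(2))**2 + 55*sqrt(2))*(-224) = -23744 - 12320*sqrt(2) - 224*(8 + 5*sqrt(2))**2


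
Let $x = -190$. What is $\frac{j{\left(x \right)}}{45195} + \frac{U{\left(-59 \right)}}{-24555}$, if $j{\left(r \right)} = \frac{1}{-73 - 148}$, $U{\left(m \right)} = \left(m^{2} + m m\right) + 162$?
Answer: $- \frac{1581226963}{5450170505} \approx -0.29012$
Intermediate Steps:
$U{\left(m \right)} = 162 + 2 m^{2}$ ($U{\left(m \right)} = \left(m^{2} + m^{2}\right) + 162 = 2 m^{2} + 162 = 162 + 2 m^{2}$)
$j{\left(r \right)} = - \frac{1}{221}$ ($j{\left(r \right)} = \frac{1}{-221} = - \frac{1}{221}$)
$\frac{j{\left(x \right)}}{45195} + \frac{U{\left(-59 \right)}}{-24555} = - \frac{1}{221 \cdot 45195} + \frac{162 + 2 \left(-59\right)^{2}}{-24555} = \left(- \frac{1}{221}\right) \frac{1}{45195} + \left(162 + 2 \cdot 3481\right) \left(- \frac{1}{24555}\right) = - \frac{1}{9988095} + \left(162 + 6962\right) \left(- \frac{1}{24555}\right) = - \frac{1}{9988095} + 7124 \left(- \frac{1}{24555}\right) = - \frac{1}{9988095} - \frac{7124}{24555} = - \frac{1581226963}{5450170505}$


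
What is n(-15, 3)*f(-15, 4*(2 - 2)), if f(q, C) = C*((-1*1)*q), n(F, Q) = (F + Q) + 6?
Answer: 0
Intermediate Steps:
n(F, Q) = 6 + F + Q
f(q, C) = -C*q (f(q, C) = C*(-q) = -C*q)
n(-15, 3)*f(-15, 4*(2 - 2)) = (6 - 15 + 3)*(-1*4*(2 - 2)*(-15)) = -(-6)*4*0*(-15) = -(-6)*0*(-15) = -6*0 = 0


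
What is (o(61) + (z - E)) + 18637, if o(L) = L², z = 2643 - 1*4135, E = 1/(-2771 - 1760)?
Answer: 94543847/4531 ≈ 20866.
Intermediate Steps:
E = -1/4531 (E = 1/(-4531) = -1/4531 ≈ -0.00022070)
z = -1492 (z = 2643 - 4135 = -1492)
(o(61) + (z - E)) + 18637 = (61² + (-1492 - 1*(-1/4531))) + 18637 = (3721 + (-1492 + 1/4531)) + 18637 = (3721 - 6760251/4531) + 18637 = 10099600/4531 + 18637 = 94543847/4531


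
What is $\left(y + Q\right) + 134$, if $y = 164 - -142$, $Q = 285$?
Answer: $725$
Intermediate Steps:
$y = 306$ ($y = 164 + 142 = 306$)
$\left(y + Q\right) + 134 = \left(306 + 285\right) + 134 = 591 + 134 = 725$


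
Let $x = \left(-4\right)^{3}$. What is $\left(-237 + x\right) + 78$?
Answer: $-223$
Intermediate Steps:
$x = -64$
$\left(-237 + x\right) + 78 = \left(-237 - 64\right) + 78 = -301 + 78 = -223$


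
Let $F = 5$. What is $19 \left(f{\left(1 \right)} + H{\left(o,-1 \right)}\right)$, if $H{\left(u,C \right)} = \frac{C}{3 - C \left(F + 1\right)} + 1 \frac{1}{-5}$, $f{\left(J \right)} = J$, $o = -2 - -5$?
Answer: $\frac{589}{45} \approx 13.089$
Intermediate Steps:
$o = 3$ ($o = -2 + 5 = 3$)
$H{\left(u,C \right)} = - \frac{1}{5} + \frac{C}{3 - 6 C}$ ($H{\left(u,C \right)} = \frac{C}{3 - C \left(5 + 1\right)} + 1 \frac{1}{-5} = \frac{C}{3 - C 6} + 1 \left(- \frac{1}{5}\right) = \frac{C}{3 - 6 C} - \frac{1}{5} = - \frac{1}{5} + \frac{C}{3 - 6 C}$)
$19 \left(f{\left(1 \right)} + H{\left(o,-1 \right)}\right) = 19 \left(1 + \frac{3 - -11}{15 \left(-1 + 2 \left(-1\right)\right)}\right) = 19 \left(1 + \frac{3 + 11}{15 \left(-1 - 2\right)}\right) = 19 \left(1 + \frac{1}{15} \frac{1}{-3} \cdot 14\right) = 19 \left(1 + \frac{1}{15} \left(- \frac{1}{3}\right) 14\right) = 19 \left(1 - \frac{14}{45}\right) = 19 \cdot \frac{31}{45} = \frac{589}{45}$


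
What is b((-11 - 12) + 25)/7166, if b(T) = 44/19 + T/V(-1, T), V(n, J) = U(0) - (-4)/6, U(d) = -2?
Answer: 31/272308 ≈ 0.00011384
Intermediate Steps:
V(n, J) = -4/3 (V(n, J) = -2 - (-4)/6 = -2 - 1*(-⅔) = -2 + ⅔ = -4/3)
b(T) = 44/19 - 3*T/4 (b(T) = 44/19 + T/(-4/3) = 44*(1/19) + T*(-¾) = 44/19 - 3*T/4)
b((-11 - 12) + 25)/7166 = (44/19 - 3*((-11 - 12) + 25)/4)/7166 = (44/19 - 3*(-23 + 25)/4)*(1/7166) = (44/19 - ¾*2)*(1/7166) = (44/19 - 3/2)*(1/7166) = (31/38)*(1/7166) = 31/272308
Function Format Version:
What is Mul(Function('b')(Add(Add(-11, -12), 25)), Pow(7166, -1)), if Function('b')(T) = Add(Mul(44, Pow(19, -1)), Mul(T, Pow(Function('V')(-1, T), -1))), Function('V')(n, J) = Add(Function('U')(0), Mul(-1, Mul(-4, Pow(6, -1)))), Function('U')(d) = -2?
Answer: Rational(31, 272308) ≈ 0.00011384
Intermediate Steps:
Function('V')(n, J) = Rational(-4, 3) (Function('V')(n, J) = Add(-2, Mul(-1, Mul(-4, Pow(6, -1)))) = Add(-2, Mul(-1, Mul(-4, Rational(1, 6)))) = Add(-2, Mul(-1, Rational(-2, 3))) = Add(-2, Rational(2, 3)) = Rational(-4, 3))
Function('b')(T) = Add(Rational(44, 19), Mul(Rational(-3, 4), T)) (Function('b')(T) = Add(Mul(44, Pow(19, -1)), Mul(T, Pow(Rational(-4, 3), -1))) = Add(Mul(44, Rational(1, 19)), Mul(T, Rational(-3, 4))) = Add(Rational(44, 19), Mul(Rational(-3, 4), T)))
Mul(Function('b')(Add(Add(-11, -12), 25)), Pow(7166, -1)) = Mul(Add(Rational(44, 19), Mul(Rational(-3, 4), Add(Add(-11, -12), 25))), Pow(7166, -1)) = Mul(Add(Rational(44, 19), Mul(Rational(-3, 4), Add(-23, 25))), Rational(1, 7166)) = Mul(Add(Rational(44, 19), Mul(Rational(-3, 4), 2)), Rational(1, 7166)) = Mul(Add(Rational(44, 19), Rational(-3, 2)), Rational(1, 7166)) = Mul(Rational(31, 38), Rational(1, 7166)) = Rational(31, 272308)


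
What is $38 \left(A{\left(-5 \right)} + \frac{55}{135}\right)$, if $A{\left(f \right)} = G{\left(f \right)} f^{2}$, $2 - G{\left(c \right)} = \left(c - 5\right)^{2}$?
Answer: $- \frac{2513282}{27} \approx -93085.0$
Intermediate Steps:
$G{\left(c \right)} = 2 - \left(-5 + c\right)^{2}$ ($G{\left(c \right)} = 2 - \left(c - 5\right)^{2} = 2 - \left(-5 + c\right)^{2}$)
$A{\left(f \right)} = f^{2} \left(2 - \left(-5 + f\right)^{2}\right)$ ($A{\left(f \right)} = \left(2 - \left(-5 + f\right)^{2}\right) f^{2} = f^{2} \left(2 - \left(-5 + f\right)^{2}\right)$)
$38 \left(A{\left(-5 \right)} + \frac{55}{135}\right) = 38 \left(\left(-5\right)^{2} \left(2 - \left(-5 - 5\right)^{2}\right) + \frac{55}{135}\right) = 38 \left(25 \left(2 - \left(-10\right)^{2}\right) + 55 \cdot \frac{1}{135}\right) = 38 \left(25 \left(2 - 100\right) + \frac{11}{27}\right) = 38 \left(25 \left(-98\right) + \frac{11}{27}\right) = 38 \left(-2450 + \frac{11}{27}\right) = 38 \left(- \frac{66139}{27}\right) = - \frac{2513282}{27}$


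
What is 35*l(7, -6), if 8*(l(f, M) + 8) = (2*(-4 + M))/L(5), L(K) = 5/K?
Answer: -735/2 ≈ -367.50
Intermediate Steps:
l(f, M) = -9 + M/4 (l(f, M) = -8 + ((2*(-4 + M))/((5/5)))/8 = -8 + ((-8 + 2*M)/((5*(⅕))))/8 = -8 + ((-8 + 2*M)/1)/8 = -8 + ((-8 + 2*M)*1)/8 = -8 + (-8 + 2*M)/8 = -8 + (-1 + M/4) = -9 + M/4)
35*l(7, -6) = 35*(-9 + (¼)*(-6)) = 35*(-9 - 3/2) = 35*(-21/2) = -735/2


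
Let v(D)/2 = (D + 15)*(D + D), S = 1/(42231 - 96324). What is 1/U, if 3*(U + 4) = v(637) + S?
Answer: 162279/89863835411 ≈ 1.8058e-6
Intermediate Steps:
S = -1/54093 (S = 1/(-54093) = -1/54093 ≈ -1.8487e-5)
v(D) = 4*D*(15 + D) (v(D) = 2*((D + 15)*(D + D)) = 2*((15 + D)*(2*D)) = 2*(2*D*(15 + D)) = 4*D*(15 + D))
U = 89863835411/162279 (U = -4 + (4*637*(15 + 637) - 1/54093)/3 = -4 + (4*637*652 - 1/54093)/3 = -4 + (1661296 - 1/54093)/3 = -4 + (⅓)*(89864484527/54093) = -4 + 89864484527/162279 = 89863835411/162279 ≈ 5.5376e+5)
1/U = 1/(89863835411/162279) = 162279/89863835411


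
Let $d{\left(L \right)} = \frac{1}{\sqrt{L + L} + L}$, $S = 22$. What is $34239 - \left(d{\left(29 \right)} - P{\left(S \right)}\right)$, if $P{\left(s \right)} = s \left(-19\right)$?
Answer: $\frac{913166}{27} + \frac{\sqrt{58}}{783} \approx 33821.0$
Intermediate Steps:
$P{\left(s \right)} = - 19 s$
$d{\left(L \right)} = \frac{1}{L + \sqrt{2} \sqrt{L}}$ ($d{\left(L \right)} = \frac{1}{\sqrt{2 L} + L} = \frac{1}{\sqrt{2} \sqrt{L} + L} = \frac{1}{L + \sqrt{2} \sqrt{L}}$)
$34239 - \left(d{\left(29 \right)} - P{\left(S \right)}\right) = 34239 - \left(\frac{1}{29 + \sqrt{2} \sqrt{29}} - \left(-19\right) 22\right) = 34239 - \left(\frac{1}{29 + \sqrt{58}} - -418\right) = 34239 - \left(\frac{1}{29 + \sqrt{58}} + 418\right) = 34239 - \left(418 + \frac{1}{29 + \sqrt{58}}\right) = 33821 - \frac{1}{29 + \sqrt{58}}$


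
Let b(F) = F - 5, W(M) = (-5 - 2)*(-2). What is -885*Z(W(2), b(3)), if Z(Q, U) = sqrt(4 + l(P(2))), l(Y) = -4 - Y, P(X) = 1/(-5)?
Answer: -177*sqrt(5) ≈ -395.78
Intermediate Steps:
P(X) = -1/5 (P(X) = 1*(-1/5) = -1/5)
W(M) = 14 (W(M) = -7*(-2) = 14)
b(F) = -5 + F
Z(Q, U) = sqrt(5)/5 (Z(Q, U) = sqrt(4 + (-4 - 1*(-1/5))) = sqrt(4 + (-4 + 1/5)) = sqrt(4 - 19/5) = sqrt(1/5) = sqrt(5)/5)
-885*Z(W(2), b(3)) = -177*sqrt(5)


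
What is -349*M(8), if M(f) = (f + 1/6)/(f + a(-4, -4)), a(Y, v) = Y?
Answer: -17101/24 ≈ -712.54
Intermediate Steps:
M(f) = (1/6 + f)/(-4 + f) (M(f) = (f + 1/6)/(f - 4) = (f + 1/6)/(-4 + f) = (1/6 + f)/(-4 + f))
-349*M(8) = -349*(1/6 + 8)/(-4 + 8) = -349*49/(4*6) = -349*49/24 = -17101/24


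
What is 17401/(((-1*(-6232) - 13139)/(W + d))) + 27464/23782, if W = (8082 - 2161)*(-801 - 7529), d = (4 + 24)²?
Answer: 10205299371890410/82131137 ≈ 1.2426e+8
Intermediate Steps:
d = 784 (d = 28² = 784)
W = -49321930 (W = 5921*(-8330) = -49321930)
17401/(((-1*(-6232) - 13139)/(W + d))) + 27464/23782 = 17401/(((-1*(-6232) - 13139)/(-49321930 + 784))) + 27464/23782 = 17401/(((6232 - 13139)/(-49321146))) + 27464*(1/23782) = 17401/((-6907*(-1/49321146))) + 13732/11891 = 17401/(6907/49321146) + 13732/11891 = 17401*(49321146/6907) + 13732/11891 = 858237261546/6907 + 13732/11891 = 10205299371890410/82131137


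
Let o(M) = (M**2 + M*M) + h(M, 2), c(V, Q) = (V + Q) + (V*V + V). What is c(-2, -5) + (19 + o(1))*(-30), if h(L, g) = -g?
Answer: -575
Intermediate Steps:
c(V, Q) = Q + V**2 + 2*V (c(V, Q) = (Q + V) + (V**2 + V) = (Q + V) + (V + V**2) = Q + V**2 + 2*V)
o(M) = -2 + 2*M**2 (o(M) = (M**2 + M*M) - 1*2 = (M**2 + M**2) - 2 = 2*M**2 - 2 = -2 + 2*M**2)
c(-2, -5) + (19 + o(1))*(-30) = (-5 + (-2)**2 + 2*(-2)) + (19 + (-2 + 2*1**2))*(-30) = (-5 + 4 - 4) + (19 + (-2 + 2*1))*(-30) = -5 + (19 + (-2 + 2))*(-30) = -5 + (19 + 0)*(-30) = -5 + 19*(-30) = -5 - 570 = -575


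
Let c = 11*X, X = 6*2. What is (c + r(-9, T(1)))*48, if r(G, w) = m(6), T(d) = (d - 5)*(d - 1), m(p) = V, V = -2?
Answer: 6240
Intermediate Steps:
m(p) = -2
T(d) = (-1 + d)*(-5 + d) (T(d) = (-5 + d)*(-1 + d) = (-1 + d)*(-5 + d))
r(G, w) = -2
X = 12
c = 132 (c = 11*12 = 132)
(c + r(-9, T(1)))*48 = (132 - 2)*48 = 130*48 = 6240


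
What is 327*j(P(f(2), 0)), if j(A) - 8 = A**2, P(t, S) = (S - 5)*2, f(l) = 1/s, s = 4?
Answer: 35316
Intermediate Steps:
f(l) = 1/4
P(t, S) = -10 + 2*S (P(t, S) = (-5 + S)*2 = -10 + 2*S)
j(A) = 8 + A**2
327*j(P(f(2), 0)) = 327*(8 + (-10 + 2*0)**2) = 327*(8 + (-10 + 0)**2) = 327*(8 + (-10)**2) = 327*(8 + 100) = 327*108 = 35316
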